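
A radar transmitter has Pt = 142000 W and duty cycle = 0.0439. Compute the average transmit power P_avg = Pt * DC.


P_avg = 142000 * 0.0439 = 6233.8 W

6233.8 W


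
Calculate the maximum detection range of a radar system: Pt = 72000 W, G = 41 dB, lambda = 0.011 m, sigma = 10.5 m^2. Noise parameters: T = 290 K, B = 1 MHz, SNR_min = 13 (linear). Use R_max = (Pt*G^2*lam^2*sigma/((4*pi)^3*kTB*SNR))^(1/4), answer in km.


G_lin = 10^(41/10) = 12589.254118
R^4 = 72000 * 12589.254118^2 * 0.011^2 * 10.5 / ((4*pi)^3 * 1.38e-23 * 290 * 1000000.0 * 13)
R^4 = 1.40429e20 m^4
R_max = (1.40429e20)^(1/4) = 108859.0 m = 108.9 km

108.9 km


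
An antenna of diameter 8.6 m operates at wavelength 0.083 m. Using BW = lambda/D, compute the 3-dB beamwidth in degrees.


BW_rad = 0.083 / 8.6 = 0.009651
BW_deg = 0.55 degrees

0.55 degrees


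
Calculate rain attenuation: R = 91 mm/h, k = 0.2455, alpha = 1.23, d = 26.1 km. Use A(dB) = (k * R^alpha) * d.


gamma = 0.2455 * 91^1.23 = 63.048159 dB/km
A = 63.048159 * 26.1 = 1645.56 dB

1645.56 dB


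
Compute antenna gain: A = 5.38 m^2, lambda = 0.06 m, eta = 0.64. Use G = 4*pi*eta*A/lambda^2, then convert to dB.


G_linear = 4*pi*0.64*5.38/0.06^2 = 12019.04
G_dB = 10*log10(12019.04) = 40.8 dB

40.8 dB


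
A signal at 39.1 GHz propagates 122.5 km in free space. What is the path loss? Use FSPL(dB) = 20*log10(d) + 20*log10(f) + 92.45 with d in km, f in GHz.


20*log10(122.5) = 41.76
20*log10(39.1) = 31.84
FSPL = 166.1 dB

166.1 dB


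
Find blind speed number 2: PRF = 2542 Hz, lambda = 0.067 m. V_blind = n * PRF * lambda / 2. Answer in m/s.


V_blind = 2 * 2542 * 0.067 / 2 = 170.3 m/s

170.3 m/s


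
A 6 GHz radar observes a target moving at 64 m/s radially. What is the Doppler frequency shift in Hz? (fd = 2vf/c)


fd = 2 * 64 * 6000000000.0 / 3e8 = 2560.0 Hz

2560.0 Hz


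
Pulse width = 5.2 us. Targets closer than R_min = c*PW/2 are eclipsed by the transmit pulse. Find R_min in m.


R_min = 3e8 * 5.2e-6 / 2 = 780.0 m

780.0 m


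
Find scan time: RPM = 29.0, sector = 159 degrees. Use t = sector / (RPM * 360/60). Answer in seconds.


t = 159 / (29.0 * 360) * 60 = 0.91 s

0.91 s


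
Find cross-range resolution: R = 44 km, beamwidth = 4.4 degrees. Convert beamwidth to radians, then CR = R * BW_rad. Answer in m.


BW_rad = 0.076794487
CR = 44000 * 0.076794487 = 3379.0 m

3379.0 m


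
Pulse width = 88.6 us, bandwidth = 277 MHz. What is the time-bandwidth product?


TBP = 88.6 * 277 = 24542.2

24542.2


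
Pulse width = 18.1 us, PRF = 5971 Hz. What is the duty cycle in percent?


DC = 18.1e-6 * 5971 * 100 = 10.81%

10.81%


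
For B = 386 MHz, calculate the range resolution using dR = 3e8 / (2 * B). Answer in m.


dR = 3e8 / (2 * 386000000.0) = 0.39 m

0.39 m


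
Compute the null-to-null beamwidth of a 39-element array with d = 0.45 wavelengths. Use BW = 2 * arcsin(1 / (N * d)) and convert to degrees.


1/(N*d) = 1/(39*0.45) = 0.05698
BW = 2*arcsin(0.05698) = 6.5 degrees

6.5 degrees


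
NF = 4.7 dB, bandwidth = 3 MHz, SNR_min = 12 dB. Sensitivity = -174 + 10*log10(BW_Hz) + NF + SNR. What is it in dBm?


10*log10(3000000.0) = 64.77
S = -174 + 64.77 + 4.7 + 12 = -92.5 dBm

-92.5 dBm


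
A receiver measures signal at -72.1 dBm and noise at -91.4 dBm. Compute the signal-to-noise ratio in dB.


SNR = -72.1 - (-91.4) = 19.3 dB

19.3 dB


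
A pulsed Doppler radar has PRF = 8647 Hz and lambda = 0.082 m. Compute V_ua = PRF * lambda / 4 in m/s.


V_ua = 8647 * 0.082 / 4 = 177.3 m/s

177.3 m/s


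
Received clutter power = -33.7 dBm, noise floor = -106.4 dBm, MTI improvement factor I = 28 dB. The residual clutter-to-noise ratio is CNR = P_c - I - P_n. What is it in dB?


CNR = -33.7 - 28 - (-106.4) = 44.7 dB

44.7 dB


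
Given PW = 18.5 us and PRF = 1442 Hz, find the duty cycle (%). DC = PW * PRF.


DC = 18.5e-6 * 1442 * 100 = 2.67%

2.67%


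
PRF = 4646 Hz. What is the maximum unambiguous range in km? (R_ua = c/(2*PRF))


R_ua = 3e8 / (2 * 4646) = 32285.8 m = 32.3 km

32.3 km


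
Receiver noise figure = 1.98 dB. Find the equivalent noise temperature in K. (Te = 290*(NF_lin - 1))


NF_lin = 10^(1.98/10) = 1.577611
Te = 290 * (1.577611 - 1) = 167.5 K

167.5 K


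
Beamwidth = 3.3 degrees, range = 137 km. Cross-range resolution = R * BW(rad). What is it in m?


BW_rad = 0.057595865
CR = 137000 * 0.057595865 = 7890.6 m

7890.6 m


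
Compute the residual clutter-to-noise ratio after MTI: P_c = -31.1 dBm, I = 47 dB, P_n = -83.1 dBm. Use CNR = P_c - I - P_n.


CNR = -31.1 - 47 - (-83.1) = 5.0 dB

5.0 dB


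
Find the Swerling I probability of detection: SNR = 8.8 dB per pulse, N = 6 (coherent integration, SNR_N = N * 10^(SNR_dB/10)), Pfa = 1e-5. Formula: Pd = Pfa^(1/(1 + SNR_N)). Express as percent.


SNR_lin = 10^(8.8/10) = 7.58578
SNR_N = 6 * 7.58578 = 45.51468
1/(1 + SNR_N) = 1/46.51468 = 0.0214986
Pd = (1e-5)^0.0214986 = 0.78074
Pd = 78.1%

78.1%


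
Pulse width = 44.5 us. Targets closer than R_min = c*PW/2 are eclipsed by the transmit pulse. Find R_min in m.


R_min = 3e8 * 44.5e-6 / 2 = 6675.0 m

6675.0 m


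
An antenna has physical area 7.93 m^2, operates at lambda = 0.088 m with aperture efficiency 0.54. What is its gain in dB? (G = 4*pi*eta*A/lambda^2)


G_linear = 4*pi*0.54*7.93/0.088^2 = 6948.83
G_dB = 10*log10(6948.83) = 38.4 dB

38.4 dB


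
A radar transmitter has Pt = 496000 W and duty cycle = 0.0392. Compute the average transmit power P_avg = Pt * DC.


P_avg = 496000 * 0.0392 = 19443.2 W

19443.2 W


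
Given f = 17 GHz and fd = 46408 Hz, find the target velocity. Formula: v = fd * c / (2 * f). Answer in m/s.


v = 46408 * 3e8 / (2 * 17000000000.0) = 409.5 m/s

409.5 m/s


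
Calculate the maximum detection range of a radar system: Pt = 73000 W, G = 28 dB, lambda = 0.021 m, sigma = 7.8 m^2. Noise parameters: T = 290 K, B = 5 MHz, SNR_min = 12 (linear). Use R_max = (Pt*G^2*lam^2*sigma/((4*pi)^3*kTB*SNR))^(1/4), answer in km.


G_lin = 10^(28/10) = 630.957344
R^4 = 73000 * 630.957344^2 * 0.021^2 * 7.8 / ((4*pi)^3 * 1.38e-23 * 290 * 5000000.0 * 12)
R^4 = 2.09796e17 m^4
R_max = (2.09796e17)^(1/4) = 21401.8 m = 21.4 km

21.4 km


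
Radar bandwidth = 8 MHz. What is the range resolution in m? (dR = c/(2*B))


dR = 3e8 / (2 * 8000000.0) = 18.75 m

18.75 m


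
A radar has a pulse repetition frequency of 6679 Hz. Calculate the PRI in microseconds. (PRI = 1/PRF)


PRI = 1/6679 = 0.000149723 s = 149.7 us

149.7 us


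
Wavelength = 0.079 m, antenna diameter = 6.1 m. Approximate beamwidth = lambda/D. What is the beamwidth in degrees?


BW_rad = 0.079 / 6.1 = 0.012951
BW_deg = 0.74 degrees

0.74 degrees


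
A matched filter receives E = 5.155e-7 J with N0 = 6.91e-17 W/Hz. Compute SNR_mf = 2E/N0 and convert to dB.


SNR_lin = 2 * 5.155e-7 / 6.91e-17 = 1.492e10
SNR_dB = 10*log10(1.492e10) = 101.7 dB

101.7 dB


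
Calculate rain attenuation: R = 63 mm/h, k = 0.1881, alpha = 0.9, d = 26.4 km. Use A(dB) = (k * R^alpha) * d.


gamma = 0.1881 * 63^0.9 = 7.830605 dB/km
A = 7.830605 * 26.4 = 206.73 dB

206.73 dB


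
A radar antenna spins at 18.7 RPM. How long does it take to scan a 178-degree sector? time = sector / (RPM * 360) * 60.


t = 178 / (18.7 * 360) * 60 = 1.59 s

1.59 s


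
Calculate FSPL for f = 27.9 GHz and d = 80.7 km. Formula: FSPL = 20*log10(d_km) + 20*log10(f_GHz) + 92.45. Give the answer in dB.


20*log10(80.7) = 38.14
20*log10(27.9) = 28.91
FSPL = 159.5 dB

159.5 dB


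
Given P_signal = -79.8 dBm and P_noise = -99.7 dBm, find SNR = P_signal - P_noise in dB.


SNR = -79.8 - (-99.7) = 19.9 dB

19.9 dB


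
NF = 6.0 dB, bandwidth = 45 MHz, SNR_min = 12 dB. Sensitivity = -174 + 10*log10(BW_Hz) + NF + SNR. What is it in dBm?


10*log10(45000000.0) = 76.53
S = -174 + 76.53 + 6.0 + 12 = -79.5 dBm

-79.5 dBm


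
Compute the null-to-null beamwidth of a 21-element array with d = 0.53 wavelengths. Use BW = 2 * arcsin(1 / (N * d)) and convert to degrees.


1/(N*d) = 1/(21*0.53) = 0.089847
BW = 2*arcsin(0.089847) = 10.3 degrees

10.3 degrees


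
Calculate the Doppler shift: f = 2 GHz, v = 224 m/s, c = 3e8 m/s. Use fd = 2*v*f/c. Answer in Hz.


fd = 2 * 224 * 2000000000.0 / 3e8 = 2986.7 Hz

2986.7 Hz


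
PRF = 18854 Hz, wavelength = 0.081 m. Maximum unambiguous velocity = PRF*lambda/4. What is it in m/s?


V_ua = 18854 * 0.081 / 4 = 381.8 m/s

381.8 m/s


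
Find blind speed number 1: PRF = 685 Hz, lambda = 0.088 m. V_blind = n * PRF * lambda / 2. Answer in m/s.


V_blind = 1 * 685 * 0.088 / 2 = 30.1 m/s

30.1 m/s


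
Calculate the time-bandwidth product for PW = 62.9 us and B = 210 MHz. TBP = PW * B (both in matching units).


TBP = 62.9 * 210 = 13209.0

13209.0


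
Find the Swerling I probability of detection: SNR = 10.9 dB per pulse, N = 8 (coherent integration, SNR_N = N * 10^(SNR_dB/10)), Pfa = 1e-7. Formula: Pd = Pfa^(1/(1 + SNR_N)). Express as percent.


SNR_lin = 10^(10.9/10) = 12.30269
SNR_N = 8 * 12.30269 = 98.42152
1/(1 + SNR_N) = 1/99.42152 = 0.0100582
Pd = (1e-7)^0.0100582 = 0.85034
Pd = 85.0%

85.0%


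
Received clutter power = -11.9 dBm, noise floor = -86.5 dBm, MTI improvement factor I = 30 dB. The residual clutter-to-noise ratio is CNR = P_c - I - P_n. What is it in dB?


CNR = -11.9 - 30 - (-86.5) = 44.6 dB

44.6 dB


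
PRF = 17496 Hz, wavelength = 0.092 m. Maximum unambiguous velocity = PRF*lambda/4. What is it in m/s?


V_ua = 17496 * 0.092 / 4 = 402.4 m/s

402.4 m/s


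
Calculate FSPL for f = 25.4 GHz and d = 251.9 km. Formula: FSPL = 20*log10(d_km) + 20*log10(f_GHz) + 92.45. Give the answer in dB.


20*log10(251.9) = 48.02
20*log10(25.4) = 28.1
FSPL = 168.6 dB

168.6 dB


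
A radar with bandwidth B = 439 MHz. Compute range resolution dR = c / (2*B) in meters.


dR = 3e8 / (2 * 439000000.0) = 0.34 m

0.34 m


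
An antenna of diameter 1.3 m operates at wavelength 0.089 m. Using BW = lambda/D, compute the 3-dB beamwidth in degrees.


BW_rad = 0.089 / 1.3 = 0.068462
BW_deg = 3.92 degrees

3.92 degrees


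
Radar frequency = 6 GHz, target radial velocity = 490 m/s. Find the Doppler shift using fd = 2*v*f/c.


fd = 2 * 490 * 6000000000.0 / 3e8 = 19600.0 Hz

19600.0 Hz


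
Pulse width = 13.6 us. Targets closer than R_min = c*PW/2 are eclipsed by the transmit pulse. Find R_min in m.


R_min = 3e8 * 13.6e-6 / 2 = 2040.0 m

2040.0 m


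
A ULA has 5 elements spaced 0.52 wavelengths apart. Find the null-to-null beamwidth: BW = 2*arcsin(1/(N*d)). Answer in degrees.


1/(N*d) = 1/(5*0.52) = 0.384615
BW = 2*arcsin(0.384615) = 45.2 degrees

45.2 degrees


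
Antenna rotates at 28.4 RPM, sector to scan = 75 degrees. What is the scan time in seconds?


t = 75 / (28.4 * 360) * 60 = 0.44 s

0.44 s


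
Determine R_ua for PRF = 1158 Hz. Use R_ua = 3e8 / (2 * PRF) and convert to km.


R_ua = 3e8 / (2 * 1158) = 129533.7 m = 129.5 km

129.5 km


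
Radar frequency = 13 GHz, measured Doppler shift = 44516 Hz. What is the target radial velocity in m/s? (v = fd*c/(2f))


v = 44516 * 3e8 / (2 * 13000000000.0) = 513.6 m/s

513.6 m/s


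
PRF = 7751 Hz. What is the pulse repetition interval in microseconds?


PRI = 1/7751 = 0.0001290156 s = 129.0 us

129.0 us


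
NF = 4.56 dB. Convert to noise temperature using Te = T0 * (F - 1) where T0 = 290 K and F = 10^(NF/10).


NF_lin = 10^(4.56/10) = 2.857591
Te = 290 * (2.857591 - 1) = 538.7 K

538.7 K


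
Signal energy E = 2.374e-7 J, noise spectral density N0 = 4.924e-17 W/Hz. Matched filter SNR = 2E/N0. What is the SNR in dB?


SNR_lin = 2 * 2.374e-7 / 4.924e-17 = 9.643e9
SNR_dB = 10*log10(9.643e9) = 99.8 dB

99.8 dB


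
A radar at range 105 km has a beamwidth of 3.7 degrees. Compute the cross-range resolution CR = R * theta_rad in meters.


BW_rad = 0.064577182
CR = 105000 * 0.064577182 = 6780.6 m

6780.6 m


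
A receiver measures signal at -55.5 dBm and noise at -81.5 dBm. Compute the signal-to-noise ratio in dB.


SNR = -55.5 - (-81.5) = 26.0 dB

26.0 dB


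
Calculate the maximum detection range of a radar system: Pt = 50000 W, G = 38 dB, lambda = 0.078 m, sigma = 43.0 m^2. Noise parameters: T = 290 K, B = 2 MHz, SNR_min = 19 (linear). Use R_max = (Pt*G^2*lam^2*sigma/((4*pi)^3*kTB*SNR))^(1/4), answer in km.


G_lin = 10^(38/10) = 6309.573445
R^4 = 50000 * 6309.573445^2 * 0.078^2 * 43.0 / ((4*pi)^3 * 1.38e-23 * 290 * 2000000.0 * 19)
R^4 = 1.72559e21 m^4
R_max = (1.72559e21)^(1/4) = 203814.2 m = 203.8 km

203.8 km


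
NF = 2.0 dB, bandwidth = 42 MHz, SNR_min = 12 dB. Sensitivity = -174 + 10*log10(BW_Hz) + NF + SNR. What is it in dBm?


10*log10(42000000.0) = 76.23
S = -174 + 76.23 + 2.0 + 12 = -83.8 dBm

-83.8 dBm


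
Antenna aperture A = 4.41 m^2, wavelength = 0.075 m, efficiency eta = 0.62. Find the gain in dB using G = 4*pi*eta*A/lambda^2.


G_linear = 4*pi*0.62*4.41/0.075^2 = 6108.26
G_dB = 10*log10(6108.26) = 37.9 dB

37.9 dB


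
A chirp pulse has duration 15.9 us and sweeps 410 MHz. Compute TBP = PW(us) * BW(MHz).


TBP = 15.9 * 410 = 6519.0

6519.0


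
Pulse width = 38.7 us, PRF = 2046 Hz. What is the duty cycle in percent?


DC = 38.7e-6 * 2046 * 100 = 7.92%

7.92%


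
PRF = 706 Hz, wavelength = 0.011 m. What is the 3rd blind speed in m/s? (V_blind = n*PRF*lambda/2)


V_blind = 3 * 706 * 0.011 / 2 = 11.6 m/s

11.6 m/s


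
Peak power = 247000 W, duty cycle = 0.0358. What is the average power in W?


P_avg = 247000 * 0.0358 = 8842.6 W

8842.6 W


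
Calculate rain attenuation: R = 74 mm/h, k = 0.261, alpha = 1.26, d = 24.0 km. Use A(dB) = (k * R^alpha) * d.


gamma = 0.261 * 74^1.26 = 59.138795 dB/km
A = 59.138795 * 24.0 = 1419.33 dB

1419.33 dB


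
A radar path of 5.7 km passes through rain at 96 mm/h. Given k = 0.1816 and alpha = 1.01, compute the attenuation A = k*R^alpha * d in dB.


gamma = 0.1816 * 96^1.01 = 18.24777 dB/km
A = 18.24777 * 5.7 = 104.01 dB

104.01 dB


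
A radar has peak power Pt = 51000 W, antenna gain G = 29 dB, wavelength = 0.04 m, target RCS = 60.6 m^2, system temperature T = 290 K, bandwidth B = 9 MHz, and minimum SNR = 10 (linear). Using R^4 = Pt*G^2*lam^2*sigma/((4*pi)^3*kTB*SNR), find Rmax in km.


G_lin = 10^(29/10) = 794.328235
R^4 = 51000 * 794.328235^2 * 0.04^2 * 60.6 / ((4*pi)^3 * 1.38e-23 * 290 * 9000000.0 * 10)
R^4 = 4.36529e18 m^4
R_max = (4.36529e18)^(1/4) = 45709.2 m = 45.7 km

45.7 km


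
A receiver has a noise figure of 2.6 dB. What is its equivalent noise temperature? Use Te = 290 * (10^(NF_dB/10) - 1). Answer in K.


NF_lin = 10^(2.6/10) = 1.819701
Te = 290 * (1.819701 - 1) = 237.7 K

237.7 K


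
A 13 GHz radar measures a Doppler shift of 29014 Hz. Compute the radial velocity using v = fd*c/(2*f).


v = 29014 * 3e8 / (2 * 13000000000.0) = 334.8 m/s

334.8 m/s


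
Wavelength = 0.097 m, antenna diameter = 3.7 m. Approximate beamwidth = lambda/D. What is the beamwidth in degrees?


BW_rad = 0.097 / 3.7 = 0.026216
BW_deg = 1.5 degrees

1.5 degrees


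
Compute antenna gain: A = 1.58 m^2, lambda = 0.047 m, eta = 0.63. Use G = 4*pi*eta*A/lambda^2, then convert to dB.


G_linear = 4*pi*0.63*1.58/0.047^2 = 5662.55
G_dB = 10*log10(5662.55) = 37.5 dB

37.5 dB


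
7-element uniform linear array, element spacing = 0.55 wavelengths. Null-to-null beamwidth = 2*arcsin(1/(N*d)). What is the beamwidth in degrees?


1/(N*d) = 1/(7*0.55) = 0.25974
BW = 2*arcsin(0.25974) = 30.1 degrees

30.1 degrees


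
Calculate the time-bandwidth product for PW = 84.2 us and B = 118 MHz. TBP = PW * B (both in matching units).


TBP = 84.2 * 118 = 9935.6

9935.6


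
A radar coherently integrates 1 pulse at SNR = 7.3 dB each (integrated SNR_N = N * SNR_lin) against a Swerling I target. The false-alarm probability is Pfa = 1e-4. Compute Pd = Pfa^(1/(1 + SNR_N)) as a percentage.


SNR_lin = 10^(7.3/10) = 5.37032
SNR_N = 1 * 5.37032 = 5.37032
1/(1 + SNR_N) = 1/6.37032 = 0.156978
Pd = (1e-4)^0.156978 = 0.23555
Pd = 23.6%

23.6%


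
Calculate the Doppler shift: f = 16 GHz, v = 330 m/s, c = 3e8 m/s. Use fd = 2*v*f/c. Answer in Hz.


fd = 2 * 330 * 16000000000.0 / 3e8 = 35200.0 Hz

35200.0 Hz


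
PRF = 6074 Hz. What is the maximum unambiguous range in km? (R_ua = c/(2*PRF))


R_ua = 3e8 / (2 * 6074) = 24695.4 m = 24.7 km

24.7 km


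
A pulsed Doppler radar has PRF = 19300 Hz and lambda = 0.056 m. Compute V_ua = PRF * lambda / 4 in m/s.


V_ua = 19300 * 0.056 / 4 = 270.2 m/s

270.2 m/s


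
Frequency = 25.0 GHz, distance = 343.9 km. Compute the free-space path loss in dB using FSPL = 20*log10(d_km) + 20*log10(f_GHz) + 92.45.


20*log10(343.9) = 50.73
20*log10(25.0) = 27.96
FSPL = 171.1 dB

171.1 dB


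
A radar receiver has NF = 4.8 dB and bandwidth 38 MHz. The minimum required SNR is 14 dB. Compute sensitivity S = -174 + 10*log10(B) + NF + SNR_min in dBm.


10*log10(38000000.0) = 75.8
S = -174 + 75.8 + 4.8 + 14 = -79.4 dBm

-79.4 dBm


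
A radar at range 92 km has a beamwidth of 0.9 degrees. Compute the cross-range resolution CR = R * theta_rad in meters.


BW_rad = 0.015707963
CR = 92000 * 0.015707963 = 1445.1 m

1445.1 m


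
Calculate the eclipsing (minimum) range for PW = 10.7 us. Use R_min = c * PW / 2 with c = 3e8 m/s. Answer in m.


R_min = 3e8 * 10.7e-6 / 2 = 1605.0 m

1605.0 m


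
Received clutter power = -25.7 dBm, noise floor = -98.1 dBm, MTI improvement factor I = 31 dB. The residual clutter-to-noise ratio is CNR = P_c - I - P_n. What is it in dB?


CNR = -25.7 - 31 - (-98.1) = 41.4 dB

41.4 dB


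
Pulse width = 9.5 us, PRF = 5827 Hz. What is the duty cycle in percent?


DC = 9.5e-6 * 5827 * 100 = 5.54%

5.54%


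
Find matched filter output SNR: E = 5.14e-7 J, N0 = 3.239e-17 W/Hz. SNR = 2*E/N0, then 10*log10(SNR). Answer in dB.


SNR_lin = 2 * 5.14e-7 / 3.239e-17 = 3.174e10
SNR_dB = 10*log10(3.174e10) = 105.0 dB

105.0 dB


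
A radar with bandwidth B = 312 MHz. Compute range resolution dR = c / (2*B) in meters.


dR = 3e8 / (2 * 312000000.0) = 0.48 m

0.48 m


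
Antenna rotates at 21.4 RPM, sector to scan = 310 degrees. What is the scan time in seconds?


t = 310 / (21.4 * 360) * 60 = 2.41 s

2.41 s


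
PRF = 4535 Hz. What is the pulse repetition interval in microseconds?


PRI = 1/4535 = 0.0002205072 s = 220.5 us

220.5 us


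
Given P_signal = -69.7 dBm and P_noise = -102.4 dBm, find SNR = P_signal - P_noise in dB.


SNR = -69.7 - (-102.4) = 32.7 dB

32.7 dB


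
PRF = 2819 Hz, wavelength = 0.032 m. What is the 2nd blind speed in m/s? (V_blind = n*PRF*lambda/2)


V_blind = 2 * 2819 * 0.032 / 2 = 90.2 m/s

90.2 m/s


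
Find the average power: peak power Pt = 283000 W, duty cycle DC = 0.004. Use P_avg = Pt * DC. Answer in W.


P_avg = 283000 * 0.004 = 1132.0 W

1132.0 W


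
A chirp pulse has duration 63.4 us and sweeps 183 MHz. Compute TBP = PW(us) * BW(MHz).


TBP = 63.4 * 183 = 11602.2

11602.2


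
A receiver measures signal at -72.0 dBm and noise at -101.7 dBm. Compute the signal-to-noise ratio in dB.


SNR = -72.0 - (-101.7) = 29.7 dB

29.7 dB


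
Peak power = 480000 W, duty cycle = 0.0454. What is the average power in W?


P_avg = 480000 * 0.0454 = 21792.0 W

21792.0 W


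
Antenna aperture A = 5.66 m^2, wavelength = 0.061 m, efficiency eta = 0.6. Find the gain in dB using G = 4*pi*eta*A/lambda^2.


G_linear = 4*pi*0.6*5.66/0.061^2 = 11468.8
G_dB = 10*log10(11468.8) = 40.6 dB

40.6 dB


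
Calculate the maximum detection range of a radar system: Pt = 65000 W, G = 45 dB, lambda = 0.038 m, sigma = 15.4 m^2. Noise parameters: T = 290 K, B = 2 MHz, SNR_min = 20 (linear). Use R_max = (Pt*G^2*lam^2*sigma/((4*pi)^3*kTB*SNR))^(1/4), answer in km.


G_lin = 10^(45/10) = 31622.776602
R^4 = 65000 * 31622.776602^2 * 0.038^2 * 15.4 / ((4*pi)^3 * 1.38e-23 * 290 * 2000000.0 * 20)
R^4 = 4.55024e21 m^4
R_max = (4.55024e21)^(1/4) = 259721.9 m = 259.7 km

259.7 km


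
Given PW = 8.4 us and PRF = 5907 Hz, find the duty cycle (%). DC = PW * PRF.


DC = 8.4e-6 * 5907 * 100 = 4.96%

4.96%


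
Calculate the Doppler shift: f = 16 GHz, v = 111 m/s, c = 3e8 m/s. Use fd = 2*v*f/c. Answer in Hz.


fd = 2 * 111 * 16000000000.0 / 3e8 = 11840.0 Hz

11840.0 Hz


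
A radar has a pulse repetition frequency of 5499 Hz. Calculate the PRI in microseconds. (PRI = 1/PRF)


PRI = 1/5499 = 0.0001818512 s = 181.9 us

181.9 us


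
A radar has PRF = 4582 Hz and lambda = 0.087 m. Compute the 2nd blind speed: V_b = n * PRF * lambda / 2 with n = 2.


V_blind = 2 * 4582 * 0.087 / 2 = 398.6 m/s

398.6 m/s


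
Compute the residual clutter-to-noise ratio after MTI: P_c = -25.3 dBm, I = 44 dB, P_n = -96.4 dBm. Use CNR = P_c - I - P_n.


CNR = -25.3 - 44 - (-96.4) = 27.1 dB

27.1 dB


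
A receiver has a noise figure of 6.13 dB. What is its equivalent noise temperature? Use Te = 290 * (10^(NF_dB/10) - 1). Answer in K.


NF_lin = 10^(6.13/10) = 4.102041
Te = 290 * (4.102041 - 1) = 899.6 K

899.6 K


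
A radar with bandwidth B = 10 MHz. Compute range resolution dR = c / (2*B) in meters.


dR = 3e8 / (2 * 10000000.0) = 15.0 m

15.0 m


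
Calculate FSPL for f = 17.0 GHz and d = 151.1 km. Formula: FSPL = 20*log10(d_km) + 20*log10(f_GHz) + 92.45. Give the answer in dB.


20*log10(151.1) = 43.59
20*log10(17.0) = 24.61
FSPL = 160.6 dB

160.6 dB


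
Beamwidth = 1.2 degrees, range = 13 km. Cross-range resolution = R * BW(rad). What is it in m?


BW_rad = 0.020943951
CR = 13000 * 0.020943951 = 272.3 m

272.3 m


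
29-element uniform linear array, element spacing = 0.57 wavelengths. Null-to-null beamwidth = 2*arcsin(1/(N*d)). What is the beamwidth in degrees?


1/(N*d) = 1/(29*0.57) = 0.060496
BW = 2*arcsin(0.060496) = 6.9 degrees

6.9 degrees


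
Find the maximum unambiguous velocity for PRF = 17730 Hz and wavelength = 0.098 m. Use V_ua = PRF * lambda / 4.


V_ua = 17730 * 0.098 / 4 = 434.4 m/s

434.4 m/s


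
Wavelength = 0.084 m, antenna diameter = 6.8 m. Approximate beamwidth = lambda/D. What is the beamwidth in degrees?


BW_rad = 0.084 / 6.8 = 0.012353
BW_deg = 0.71 degrees

0.71 degrees


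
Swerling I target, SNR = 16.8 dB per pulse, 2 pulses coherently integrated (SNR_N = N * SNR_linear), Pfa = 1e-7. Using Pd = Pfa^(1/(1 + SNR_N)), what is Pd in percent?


SNR_lin = 10^(16.8/10) = 47.86301
SNR_N = 2 * 47.86301 = 95.72602
1/(1 + SNR_N) = 1/96.72602 = 0.0103385
Pd = (1e-7)^0.0103385 = 0.84651
Pd = 84.7%

84.7%


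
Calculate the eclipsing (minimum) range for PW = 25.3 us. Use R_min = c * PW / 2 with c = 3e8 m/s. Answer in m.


R_min = 3e8 * 25.3e-6 / 2 = 3795.0 m

3795.0 m


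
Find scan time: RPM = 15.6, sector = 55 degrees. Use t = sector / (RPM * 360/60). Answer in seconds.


t = 55 / (15.6 * 360) * 60 = 0.59 s

0.59 s


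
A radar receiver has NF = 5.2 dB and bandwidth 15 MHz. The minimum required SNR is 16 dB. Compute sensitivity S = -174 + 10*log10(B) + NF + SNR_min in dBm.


10*log10(15000000.0) = 71.76
S = -174 + 71.76 + 5.2 + 16 = -81.0 dBm

-81.0 dBm


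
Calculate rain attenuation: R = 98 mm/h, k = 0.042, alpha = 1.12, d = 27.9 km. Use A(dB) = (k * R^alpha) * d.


gamma = 0.042 * 98^1.12 = 7.135469 dB/km
A = 7.135469 * 27.9 = 199.08 dB

199.08 dB


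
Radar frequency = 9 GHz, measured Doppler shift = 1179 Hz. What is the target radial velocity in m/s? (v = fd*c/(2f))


v = 1179 * 3e8 / (2 * 9000000000.0) = 19.7 m/s

19.7 m/s


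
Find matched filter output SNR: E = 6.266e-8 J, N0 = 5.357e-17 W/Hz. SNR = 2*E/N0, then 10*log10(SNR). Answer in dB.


SNR_lin = 2 * 6.266e-8 / 5.357e-17 = 2.339e9
SNR_dB = 10*log10(2.339e9) = 93.7 dB

93.7 dB


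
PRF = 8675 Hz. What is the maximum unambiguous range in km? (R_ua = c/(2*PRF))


R_ua = 3e8 / (2 * 8675) = 17291.1 m = 17.3 km

17.3 km


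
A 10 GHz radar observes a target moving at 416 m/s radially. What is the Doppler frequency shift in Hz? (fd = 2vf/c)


fd = 2 * 416 * 10000000000.0 / 3e8 = 27733.3 Hz

27733.3 Hz


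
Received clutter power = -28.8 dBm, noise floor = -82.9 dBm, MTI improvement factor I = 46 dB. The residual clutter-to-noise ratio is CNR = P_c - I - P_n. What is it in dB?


CNR = -28.8 - 46 - (-82.9) = 8.1 dB

8.1 dB


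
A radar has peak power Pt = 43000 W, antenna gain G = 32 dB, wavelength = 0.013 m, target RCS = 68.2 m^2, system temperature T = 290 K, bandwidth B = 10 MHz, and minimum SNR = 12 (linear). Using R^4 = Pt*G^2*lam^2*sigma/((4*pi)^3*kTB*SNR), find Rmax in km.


G_lin = 10^(32/10) = 1584.893192
R^4 = 43000 * 1584.893192^2 * 0.013^2 * 68.2 / ((4*pi)^3 * 1.38e-23 * 290 * 10000000.0 * 12)
R^4 = 1.30633e18 m^4
R_max = (1.30633e18)^(1/4) = 33807.5 m = 33.8 km

33.8 km


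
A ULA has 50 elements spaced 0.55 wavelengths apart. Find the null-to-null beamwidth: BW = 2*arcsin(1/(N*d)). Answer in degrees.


1/(N*d) = 1/(50*0.55) = 0.036364
BW = 2*arcsin(0.036364) = 4.2 degrees

4.2 degrees


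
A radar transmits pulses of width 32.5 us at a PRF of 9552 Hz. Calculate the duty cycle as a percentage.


DC = 32.5e-6 * 9552 * 100 = 31.04%

31.04%


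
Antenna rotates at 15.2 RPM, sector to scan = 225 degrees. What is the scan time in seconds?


t = 225 / (15.2 * 360) * 60 = 2.47 s

2.47 s


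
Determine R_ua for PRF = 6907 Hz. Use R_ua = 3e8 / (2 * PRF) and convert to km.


R_ua = 3e8 / (2 * 6907) = 21717.1 m = 21.7 km

21.7 km


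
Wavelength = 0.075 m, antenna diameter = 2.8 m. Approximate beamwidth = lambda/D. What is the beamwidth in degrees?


BW_rad = 0.075 / 2.8 = 0.026786
BW_deg = 1.53 degrees

1.53 degrees


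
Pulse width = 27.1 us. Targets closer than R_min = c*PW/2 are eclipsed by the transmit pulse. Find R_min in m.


R_min = 3e8 * 27.1e-6 / 2 = 4065.0 m

4065.0 m


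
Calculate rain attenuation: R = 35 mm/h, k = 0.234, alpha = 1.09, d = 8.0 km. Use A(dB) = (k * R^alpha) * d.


gamma = 0.234 * 35^1.09 = 11.278466 dB/km
A = 11.278466 * 8.0 = 90.23 dB

90.23 dB


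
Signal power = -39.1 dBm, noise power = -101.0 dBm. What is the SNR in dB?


SNR = -39.1 - (-101.0) = 61.9 dB

61.9 dB


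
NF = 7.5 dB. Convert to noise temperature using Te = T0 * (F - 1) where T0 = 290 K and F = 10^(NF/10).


NF_lin = 10^(7.5/10) = 5.623413
Te = 290 * (5.623413 - 1) = 1340.8 K

1340.8 K


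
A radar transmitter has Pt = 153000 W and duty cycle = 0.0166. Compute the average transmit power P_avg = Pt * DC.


P_avg = 153000 * 0.0166 = 2539.8 W

2539.8 W


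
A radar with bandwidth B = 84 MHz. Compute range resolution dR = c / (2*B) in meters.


dR = 3e8 / (2 * 84000000.0) = 1.79 m

1.79 m


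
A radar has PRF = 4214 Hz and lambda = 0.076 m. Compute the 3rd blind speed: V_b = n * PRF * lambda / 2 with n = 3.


V_blind = 3 * 4214 * 0.076 / 2 = 480.4 m/s

480.4 m/s


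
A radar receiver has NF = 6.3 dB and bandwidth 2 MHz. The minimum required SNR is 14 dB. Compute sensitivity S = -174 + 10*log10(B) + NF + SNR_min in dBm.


10*log10(2000000.0) = 63.01
S = -174 + 63.01 + 6.3 + 14 = -90.7 dBm

-90.7 dBm


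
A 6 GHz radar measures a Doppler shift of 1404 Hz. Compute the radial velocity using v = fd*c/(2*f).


v = 1404 * 3e8 / (2 * 6000000000.0) = 35.1 m/s

35.1 m/s


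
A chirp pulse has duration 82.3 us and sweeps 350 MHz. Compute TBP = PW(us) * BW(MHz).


TBP = 82.3 * 350 = 28805.0

28805.0


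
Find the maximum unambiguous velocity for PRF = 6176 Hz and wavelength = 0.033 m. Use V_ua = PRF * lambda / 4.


V_ua = 6176 * 0.033 / 4 = 51.0 m/s

51.0 m/s


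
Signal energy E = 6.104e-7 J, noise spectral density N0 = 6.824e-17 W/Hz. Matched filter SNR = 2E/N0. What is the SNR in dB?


SNR_lin = 2 * 6.104e-7 / 6.824e-17 = 1.789e10
SNR_dB = 10*log10(1.789e10) = 102.5 dB

102.5 dB


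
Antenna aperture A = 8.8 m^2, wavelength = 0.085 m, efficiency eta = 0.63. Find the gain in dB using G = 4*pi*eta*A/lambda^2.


G_linear = 4*pi*0.63*8.8/0.085^2 = 9642.62
G_dB = 10*log10(9642.62) = 39.8 dB

39.8 dB


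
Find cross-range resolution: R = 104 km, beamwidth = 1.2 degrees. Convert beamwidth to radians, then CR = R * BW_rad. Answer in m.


BW_rad = 0.020943951
CR = 104000 * 0.020943951 = 2178.2 m

2178.2 m


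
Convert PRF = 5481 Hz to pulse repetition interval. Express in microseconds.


PRI = 1/5481 = 0.0001824485 s = 182.4 us

182.4 us


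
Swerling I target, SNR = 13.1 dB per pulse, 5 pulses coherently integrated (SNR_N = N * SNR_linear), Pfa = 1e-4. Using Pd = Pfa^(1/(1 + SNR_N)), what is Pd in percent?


SNR_lin = 10^(13.1/10) = 20.41738
SNR_N = 5 * 20.41738 = 102.0869
1/(1 + SNR_N) = 1/103.0869 = 0.0097006
Pd = (1e-4)^0.0097006 = 0.91453
Pd = 91.5%

91.5%


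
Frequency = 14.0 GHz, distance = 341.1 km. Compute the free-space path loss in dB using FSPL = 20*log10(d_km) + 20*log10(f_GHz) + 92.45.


20*log10(341.1) = 50.66
20*log10(14.0) = 22.92
FSPL = 166.0 dB

166.0 dB


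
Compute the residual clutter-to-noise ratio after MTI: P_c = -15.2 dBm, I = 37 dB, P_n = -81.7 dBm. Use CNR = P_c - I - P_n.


CNR = -15.2 - 37 - (-81.7) = 29.5 dB

29.5 dB


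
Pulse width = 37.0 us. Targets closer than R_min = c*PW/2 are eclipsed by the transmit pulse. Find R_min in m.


R_min = 3e8 * 37.0e-6 / 2 = 5550.0 m

5550.0 m


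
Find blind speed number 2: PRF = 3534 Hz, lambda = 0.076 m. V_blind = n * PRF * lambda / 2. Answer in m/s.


V_blind = 2 * 3534 * 0.076 / 2 = 268.6 m/s

268.6 m/s


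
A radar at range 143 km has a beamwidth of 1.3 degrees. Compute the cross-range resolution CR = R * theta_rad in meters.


BW_rad = 0.02268928
CR = 143000 * 0.02268928 = 3244.6 m

3244.6 m


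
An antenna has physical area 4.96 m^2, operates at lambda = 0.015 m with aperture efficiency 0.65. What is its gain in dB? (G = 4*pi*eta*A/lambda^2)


G_linear = 4*pi*0.65*4.96/0.015^2 = 180062.13
G_dB = 10*log10(180062.13) = 52.6 dB

52.6 dB


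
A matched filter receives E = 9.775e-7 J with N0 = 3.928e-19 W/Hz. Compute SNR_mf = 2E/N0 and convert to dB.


SNR_lin = 2 * 9.775e-7 / 3.928e-19 = 4.977e12
SNR_dB = 10*log10(4.977e12) = 127.0 dB

127.0 dB


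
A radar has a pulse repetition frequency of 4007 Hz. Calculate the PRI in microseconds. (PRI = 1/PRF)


PRI = 1/4007 = 0.0002495633 s = 249.6 us

249.6 us


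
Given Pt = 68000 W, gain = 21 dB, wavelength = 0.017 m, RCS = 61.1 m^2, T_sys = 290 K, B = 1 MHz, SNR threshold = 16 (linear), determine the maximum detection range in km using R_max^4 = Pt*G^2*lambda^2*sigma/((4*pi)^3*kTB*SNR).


G_lin = 10^(21/10) = 125.892541
R^4 = 68000 * 125.892541^2 * 0.017^2 * 61.1 / ((4*pi)^3 * 1.38e-23 * 290 * 1000000.0 * 16)
R^4 = 1.49769e17 m^4
R_max = (1.49769e17)^(1/4) = 19672.3 m = 19.7 km

19.7 km


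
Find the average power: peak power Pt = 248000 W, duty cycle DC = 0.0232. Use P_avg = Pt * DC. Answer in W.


P_avg = 248000 * 0.0232 = 5753.6 W

5753.6 W


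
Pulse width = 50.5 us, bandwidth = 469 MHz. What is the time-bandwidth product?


TBP = 50.5 * 469 = 23684.5

23684.5


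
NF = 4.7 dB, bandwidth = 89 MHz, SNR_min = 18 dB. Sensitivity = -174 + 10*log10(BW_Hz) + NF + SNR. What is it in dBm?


10*log10(89000000.0) = 79.49
S = -174 + 79.49 + 4.7 + 18 = -71.8 dBm

-71.8 dBm


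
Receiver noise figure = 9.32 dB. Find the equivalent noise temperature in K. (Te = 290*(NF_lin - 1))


NF_lin = 10^(9.32/10) = 8.550667
Te = 290 * (8.550667 - 1) = 2189.7 K

2189.7 K


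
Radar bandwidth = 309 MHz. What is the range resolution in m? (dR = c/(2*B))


dR = 3e8 / (2 * 309000000.0) = 0.49 m

0.49 m


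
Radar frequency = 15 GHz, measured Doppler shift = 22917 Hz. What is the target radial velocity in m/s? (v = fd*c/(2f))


v = 22917 * 3e8 / (2 * 15000000000.0) = 229.2 m/s

229.2 m/s


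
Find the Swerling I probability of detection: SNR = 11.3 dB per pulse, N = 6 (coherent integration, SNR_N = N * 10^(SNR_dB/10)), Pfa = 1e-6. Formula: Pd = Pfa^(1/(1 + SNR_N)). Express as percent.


SNR_lin = 10^(11.3/10) = 13.48963
SNR_N = 6 * 13.48963 = 80.93778
1/(1 + SNR_N) = 1/81.93778 = 0.0122044
Pd = (1e-6)^0.0122044 = 0.84484
Pd = 84.5%

84.5%


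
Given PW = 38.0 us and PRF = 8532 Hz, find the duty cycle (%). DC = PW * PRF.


DC = 38.0e-6 * 8532 * 100 = 32.42%

32.42%


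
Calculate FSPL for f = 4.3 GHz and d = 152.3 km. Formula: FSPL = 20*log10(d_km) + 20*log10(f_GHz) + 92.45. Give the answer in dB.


20*log10(152.3) = 43.65
20*log10(4.3) = 12.67
FSPL = 148.8 dB

148.8 dB


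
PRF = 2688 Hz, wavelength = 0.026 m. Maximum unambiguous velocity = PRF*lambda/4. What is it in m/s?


V_ua = 2688 * 0.026 / 4 = 17.5 m/s

17.5 m/s


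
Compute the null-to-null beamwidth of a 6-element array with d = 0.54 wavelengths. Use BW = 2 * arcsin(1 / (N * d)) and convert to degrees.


1/(N*d) = 1/(6*0.54) = 0.308642
BW = 2*arcsin(0.308642) = 36.0 degrees

36.0 degrees


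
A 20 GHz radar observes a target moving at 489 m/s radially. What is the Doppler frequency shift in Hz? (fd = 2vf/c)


fd = 2 * 489 * 20000000000.0 / 3e8 = 65200.0 Hz

65200.0 Hz


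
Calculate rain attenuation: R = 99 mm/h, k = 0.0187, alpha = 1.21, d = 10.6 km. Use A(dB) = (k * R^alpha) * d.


gamma = 0.0187 * 99^1.21 = 4.859149 dB/km
A = 4.859149 * 10.6 = 51.51 dB

51.51 dB


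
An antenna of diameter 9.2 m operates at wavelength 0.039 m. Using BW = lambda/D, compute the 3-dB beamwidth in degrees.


BW_rad = 0.039 / 9.2 = 0.004239
BW_deg = 0.24 degrees

0.24 degrees


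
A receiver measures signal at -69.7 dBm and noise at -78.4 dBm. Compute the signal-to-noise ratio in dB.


SNR = -69.7 - (-78.4) = 8.7 dB

8.7 dB


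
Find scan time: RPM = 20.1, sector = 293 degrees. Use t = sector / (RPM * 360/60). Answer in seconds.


t = 293 / (20.1 * 360) * 60 = 2.43 s

2.43 s


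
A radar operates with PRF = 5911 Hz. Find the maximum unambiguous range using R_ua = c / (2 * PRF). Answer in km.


R_ua = 3e8 / (2 * 5911) = 25376.4 m = 25.4 km

25.4 km


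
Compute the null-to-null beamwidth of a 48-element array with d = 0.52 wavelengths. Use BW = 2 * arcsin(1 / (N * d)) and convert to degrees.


1/(N*d) = 1/(48*0.52) = 0.040064
BW = 2*arcsin(0.040064) = 4.6 degrees

4.6 degrees


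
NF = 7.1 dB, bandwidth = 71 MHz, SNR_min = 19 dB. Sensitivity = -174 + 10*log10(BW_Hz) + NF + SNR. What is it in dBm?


10*log10(71000000.0) = 78.51
S = -174 + 78.51 + 7.1 + 19 = -69.4 dBm

-69.4 dBm


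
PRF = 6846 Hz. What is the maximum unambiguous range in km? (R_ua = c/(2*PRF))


R_ua = 3e8 / (2 * 6846) = 21910.6 m = 21.9 km

21.9 km


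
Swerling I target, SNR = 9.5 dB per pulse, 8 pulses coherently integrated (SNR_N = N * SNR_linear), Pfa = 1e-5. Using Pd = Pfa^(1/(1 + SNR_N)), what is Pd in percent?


SNR_lin = 10^(9.5/10) = 8.91251
SNR_N = 8 * 8.91251 = 71.30008
1/(1 + SNR_N) = 1/72.30008 = 0.0138312
Pd = (1e-5)^0.0138312 = 0.85279
Pd = 85.3%

85.3%


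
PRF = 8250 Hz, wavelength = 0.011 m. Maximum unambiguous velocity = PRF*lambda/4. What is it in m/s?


V_ua = 8250 * 0.011 / 4 = 22.7 m/s

22.7 m/s


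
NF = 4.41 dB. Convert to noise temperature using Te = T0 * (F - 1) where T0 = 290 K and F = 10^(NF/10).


NF_lin = 10^(4.41/10) = 2.760578
Te = 290 * (2.760578 - 1) = 510.6 K

510.6 K


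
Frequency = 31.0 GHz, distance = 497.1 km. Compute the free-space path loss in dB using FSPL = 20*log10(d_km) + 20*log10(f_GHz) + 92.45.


20*log10(497.1) = 53.93
20*log10(31.0) = 29.83
FSPL = 176.2 dB

176.2 dB


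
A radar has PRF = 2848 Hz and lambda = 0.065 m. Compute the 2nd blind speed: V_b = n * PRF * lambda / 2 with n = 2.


V_blind = 2 * 2848 * 0.065 / 2 = 185.1 m/s

185.1 m/s


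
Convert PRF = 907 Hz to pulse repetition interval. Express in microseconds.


PRI = 1/907 = 0.0011025358 s = 1102.5 us

1102.5 us


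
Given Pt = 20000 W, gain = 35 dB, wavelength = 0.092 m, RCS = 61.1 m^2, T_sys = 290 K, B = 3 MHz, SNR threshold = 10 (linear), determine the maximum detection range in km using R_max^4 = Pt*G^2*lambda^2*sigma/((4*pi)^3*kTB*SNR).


G_lin = 10^(35/10) = 3162.27766
R^4 = 20000 * 3162.27766^2 * 0.092^2 * 61.1 / ((4*pi)^3 * 1.38e-23 * 290 * 3000000.0 * 10)
R^4 = 4.34129e20 m^4
R_max = (4.34129e20)^(1/4) = 144346.0 m = 144.3 km

144.3 km


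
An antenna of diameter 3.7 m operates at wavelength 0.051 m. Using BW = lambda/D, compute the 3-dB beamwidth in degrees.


BW_rad = 0.051 / 3.7 = 0.013784
BW_deg = 0.79 degrees

0.79 degrees


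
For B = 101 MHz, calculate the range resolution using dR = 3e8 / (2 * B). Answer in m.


dR = 3e8 / (2 * 101000000.0) = 1.49 m

1.49 m


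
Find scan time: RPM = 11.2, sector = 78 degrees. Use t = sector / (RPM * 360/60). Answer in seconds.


t = 78 / (11.2 * 360) * 60 = 1.16 s

1.16 s


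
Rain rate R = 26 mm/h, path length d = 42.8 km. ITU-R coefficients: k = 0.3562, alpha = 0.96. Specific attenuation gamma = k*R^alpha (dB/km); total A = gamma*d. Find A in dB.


gamma = 0.3562 * 26^0.96 = 8.129584 dB/km
A = 8.129584 * 42.8 = 347.95 dB

347.95 dB


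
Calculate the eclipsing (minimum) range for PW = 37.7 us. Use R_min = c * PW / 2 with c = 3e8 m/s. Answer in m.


R_min = 3e8 * 37.7e-6 / 2 = 5655.0 m

5655.0 m


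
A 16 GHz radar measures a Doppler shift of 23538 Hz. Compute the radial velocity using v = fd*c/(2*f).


v = 23538 * 3e8 / (2 * 16000000000.0) = 220.7 m/s

220.7 m/s


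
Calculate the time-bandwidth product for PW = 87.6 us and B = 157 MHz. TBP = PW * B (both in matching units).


TBP = 87.6 * 157 = 13753.2

13753.2


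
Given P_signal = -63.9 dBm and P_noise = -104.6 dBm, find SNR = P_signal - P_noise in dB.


SNR = -63.9 - (-104.6) = 40.7 dB

40.7 dB


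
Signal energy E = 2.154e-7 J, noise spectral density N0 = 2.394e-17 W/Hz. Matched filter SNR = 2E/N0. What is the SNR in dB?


SNR_lin = 2 * 2.154e-7 / 2.394e-17 = 1.799e10
SNR_dB = 10*log10(1.799e10) = 102.6 dB

102.6 dB


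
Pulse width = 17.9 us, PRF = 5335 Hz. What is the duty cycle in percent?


DC = 17.9e-6 * 5335 * 100 = 9.55%

9.55%


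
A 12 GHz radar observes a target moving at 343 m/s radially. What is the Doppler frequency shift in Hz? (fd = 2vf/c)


fd = 2 * 343 * 12000000000.0 / 3e8 = 27440.0 Hz

27440.0 Hz


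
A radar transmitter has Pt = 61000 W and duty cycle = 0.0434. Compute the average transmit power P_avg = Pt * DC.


P_avg = 61000 * 0.0434 = 2647.4 W

2647.4 W


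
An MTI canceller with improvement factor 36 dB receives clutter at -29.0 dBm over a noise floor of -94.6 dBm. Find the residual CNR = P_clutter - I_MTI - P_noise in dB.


CNR = -29.0 - 36 - (-94.6) = 29.6 dB

29.6 dB


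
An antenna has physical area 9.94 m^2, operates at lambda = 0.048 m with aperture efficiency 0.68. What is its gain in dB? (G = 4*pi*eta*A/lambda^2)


G_linear = 4*pi*0.68*9.94/0.048^2 = 36865.72
G_dB = 10*log10(36865.72) = 45.7 dB

45.7 dB


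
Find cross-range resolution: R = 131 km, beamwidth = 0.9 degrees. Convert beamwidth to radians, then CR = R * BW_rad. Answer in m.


BW_rad = 0.015707963
CR = 131000 * 0.015707963 = 2057.7 m

2057.7 m


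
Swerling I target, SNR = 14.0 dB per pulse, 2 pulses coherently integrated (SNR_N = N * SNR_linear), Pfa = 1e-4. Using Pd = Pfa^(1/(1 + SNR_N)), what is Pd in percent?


SNR_lin = 10^(14.0/10) = 25.11886
SNR_N = 2 * 25.11886 = 50.23772
1/(1 + SNR_N) = 1/51.23772 = 0.0195169
Pd = (1e-4)^0.0195169 = 0.83547
Pd = 83.5%

83.5%


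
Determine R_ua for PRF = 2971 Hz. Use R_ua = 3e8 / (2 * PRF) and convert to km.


R_ua = 3e8 / (2 * 2971) = 50488.1 m = 50.5 km

50.5 km
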